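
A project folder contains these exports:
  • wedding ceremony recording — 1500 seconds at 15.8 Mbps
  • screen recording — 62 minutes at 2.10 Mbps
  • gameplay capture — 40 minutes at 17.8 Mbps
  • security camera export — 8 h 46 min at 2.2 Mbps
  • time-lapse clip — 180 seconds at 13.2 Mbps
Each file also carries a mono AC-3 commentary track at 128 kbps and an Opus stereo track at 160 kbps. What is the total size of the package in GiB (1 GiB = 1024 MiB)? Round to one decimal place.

Audio total: 128 + 160 = 288 kbps = 0.288 Mbps.
wedding ceremony recording: 16.088 Mbps × 1500 s = 24132.0 Mb
screen recording: 2.388 Mbps × 3720 s = 8883.4 Mb
gameplay capture: 18.088 Mbps × 2400 s = 43411.2 Mb
security camera export: 2.488 Mbps × 31560 s = 78521.3 Mb
time-lapse clip: 13.488 Mbps × 180 s = 2427.8 Mb
Total: 157375.7 Mb = 19672.0 MB.
= 18.32 GiB.

18.3 GiB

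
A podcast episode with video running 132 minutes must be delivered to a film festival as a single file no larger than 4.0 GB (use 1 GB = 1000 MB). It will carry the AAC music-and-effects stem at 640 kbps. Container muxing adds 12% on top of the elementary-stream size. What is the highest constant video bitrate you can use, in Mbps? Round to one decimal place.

Budget: 4.0 GB = 32000.0 Mb.
Stream payload after overhead: 32000.0 / 1.12 = 28571.4 Mb.
132 min = 7920 s
Total bitrate budget: 28571.4 Mb / 7920 s = 3.608 Mbps.
Audio: 640 kbps = 0.640 Mbps.
Video: 3.608 − 0.640 = 2.968 Mbps.

3.0 Mbps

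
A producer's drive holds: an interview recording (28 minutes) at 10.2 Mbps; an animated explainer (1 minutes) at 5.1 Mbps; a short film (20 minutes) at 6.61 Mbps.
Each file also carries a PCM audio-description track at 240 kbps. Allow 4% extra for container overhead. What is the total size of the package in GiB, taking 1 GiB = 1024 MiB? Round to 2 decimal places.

3.16 GiB

Audio: 240 kbps = 0.240 Mbps.
interview recording: 10.440 Mbps × 1680 s × 1.04 = 18240.8 Mb
animated explainer: 5.340 Mbps × 60 s × 1.04 = 333.2 Mb
short film: 6.850 Mbps × 1200 s × 1.04 = 8548.8 Mb
Total: 27122.8 Mb = 3390.3 MB.
= 3.158 GiB.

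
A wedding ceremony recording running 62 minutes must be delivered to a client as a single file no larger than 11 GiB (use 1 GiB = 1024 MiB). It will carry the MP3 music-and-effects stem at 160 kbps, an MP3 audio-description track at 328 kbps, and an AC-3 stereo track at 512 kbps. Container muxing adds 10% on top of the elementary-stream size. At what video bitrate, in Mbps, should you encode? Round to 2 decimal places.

22.09 Mbps

Budget: 11 GiB = 94489.3 Mb.
Stream payload after overhead: 94489.3 / 1.10 = 85899.3 Mb.
62 min = 3720 s
Total bitrate budget: 85899.3 Mb / 3720 s = 23.091 Mbps.
Audio total: 160 + 328 + 512 = 1000 kbps = 1.000 Mbps.
Video: 23.091 − 1.000 = 22.091 Mbps.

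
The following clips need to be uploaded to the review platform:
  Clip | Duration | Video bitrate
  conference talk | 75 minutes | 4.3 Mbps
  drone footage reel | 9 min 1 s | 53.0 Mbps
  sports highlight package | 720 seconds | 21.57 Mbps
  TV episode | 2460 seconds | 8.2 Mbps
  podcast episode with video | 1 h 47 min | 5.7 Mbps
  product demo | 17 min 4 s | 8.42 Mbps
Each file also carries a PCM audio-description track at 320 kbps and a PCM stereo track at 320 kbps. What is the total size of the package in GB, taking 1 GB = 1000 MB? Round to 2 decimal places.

17.37 GB

Audio total: 320 + 320 = 640 kbps = 0.640 Mbps.
conference talk: 4.940 Mbps × 4500 s = 22230.0 Mb
drone footage reel: 53.640 Mbps × 541 s = 29019.2 Mb
sports highlight package: 22.210 Mbps × 720 s = 15991.2 Mb
TV episode: 8.840 Mbps × 2460 s = 21746.4 Mb
podcast episode with video: 6.340 Mbps × 6420 s = 40702.8 Mb
product demo: 9.060 Mbps × 1024 s = 9277.4 Mb
Total: 138967.1 Mb = 17370.9 MB.
= 17.37 GB.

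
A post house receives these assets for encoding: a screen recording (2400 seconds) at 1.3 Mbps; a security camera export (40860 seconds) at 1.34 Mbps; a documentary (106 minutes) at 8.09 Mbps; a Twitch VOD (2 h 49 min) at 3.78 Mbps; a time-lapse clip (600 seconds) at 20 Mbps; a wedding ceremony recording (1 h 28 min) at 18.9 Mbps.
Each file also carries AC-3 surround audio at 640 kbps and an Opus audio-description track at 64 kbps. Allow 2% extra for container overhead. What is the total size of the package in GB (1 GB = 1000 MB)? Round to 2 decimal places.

Audio total: 640 + 64 = 704 kbps = 0.704 Mbps.
screen recording: 2.004 Mbps × 2400 s × 1.02 = 4905.8 Mb
security camera export: 2.044 Mbps × 40860 s × 1.02 = 85188.2 Mb
documentary: 8.794 Mbps × 6360 s × 1.02 = 57048.4 Mb
Twitch VOD: 4.484 Mbps × 10140 s × 1.02 = 46377.1 Mb
time-lapse clip: 20.704 Mbps × 600 s × 1.02 = 12670.8 Mb
wedding ceremony recording: 19.604 Mbps × 5280 s × 1.02 = 105579.3 Mb
Total: 311769.7 Mb = 38971.2 MB.
= 38.97 GB.

38.97 GB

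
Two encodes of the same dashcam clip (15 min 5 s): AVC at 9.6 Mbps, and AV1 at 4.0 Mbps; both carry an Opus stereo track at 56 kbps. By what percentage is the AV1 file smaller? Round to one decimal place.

58.0%

15 min 5 s = 905 s
Audio: 56 kbps = 0.056 Mbps.
AVC: 9.656 Mbps × 905 s = 8738.7 Mb = 1.092 GB.
AV1: 4.056 Mbps × 905 s = 3670.7 Mb = 0.459 GB.
Reduction: (1 − 0.459/1.092) × 100 = 58.00%.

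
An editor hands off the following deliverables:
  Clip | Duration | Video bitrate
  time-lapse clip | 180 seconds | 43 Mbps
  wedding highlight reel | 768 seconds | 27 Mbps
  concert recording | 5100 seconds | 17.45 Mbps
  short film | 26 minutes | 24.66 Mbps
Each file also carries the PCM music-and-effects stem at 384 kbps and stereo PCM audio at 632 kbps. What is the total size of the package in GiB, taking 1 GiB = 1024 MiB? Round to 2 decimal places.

19.05 GiB

Audio total: 384 + 632 = 1016 kbps = 1.016 Mbps.
time-lapse clip: 44.016 Mbps × 180 s = 7922.9 Mb
wedding highlight reel: 28.016 Mbps × 768 s = 21516.3 Mb
concert recording: 18.466 Mbps × 5100 s = 94176.6 Mb
short film: 25.676 Mbps × 1560 s = 40054.6 Mb
Total: 163670.3 Mb = 20458.8 MB.
= 19.05 GiB.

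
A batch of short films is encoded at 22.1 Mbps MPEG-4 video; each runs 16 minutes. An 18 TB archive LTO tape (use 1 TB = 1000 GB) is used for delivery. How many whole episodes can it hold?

16 min = 960 s
Per item: 22.100 Mbps × 960 s = 21,216 Mb = 2,652 MB.
Capacity: 18 TB = 144,000,000 Mb; 6787.33 items → 6787 complete.

6787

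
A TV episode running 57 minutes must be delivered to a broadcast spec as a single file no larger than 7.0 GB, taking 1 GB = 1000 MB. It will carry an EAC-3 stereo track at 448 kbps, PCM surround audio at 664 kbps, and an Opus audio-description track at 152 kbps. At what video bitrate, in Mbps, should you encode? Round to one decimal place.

Budget: 7.0 GB = 56000.0 Mb.
57 min = 3420 s
Total bitrate budget: 56000.0 Mb / 3420 s = 16.374 Mbps.
Audio total: 448 + 664 + 152 = 1264 kbps = 1.264 Mbps.
Video: 16.374 − 1.264 = 15.110 Mbps.

15.1 Mbps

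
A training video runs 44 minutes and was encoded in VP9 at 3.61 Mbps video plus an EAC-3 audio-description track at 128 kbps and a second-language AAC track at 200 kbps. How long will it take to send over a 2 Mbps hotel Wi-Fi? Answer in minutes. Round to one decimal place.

44 min = 2640 s
Audio total: 128 + 200 = 328 kbps = 0.328 Mbps.
Total bitrate: 3.938 Mbps.
File: 3.938 Mbps × 2640 s = 10396.3 Mb.
At 2 Mbps: 10396.3 / 2 = 5198.2 s ≈ 86.6 minutes.

86.6 minutes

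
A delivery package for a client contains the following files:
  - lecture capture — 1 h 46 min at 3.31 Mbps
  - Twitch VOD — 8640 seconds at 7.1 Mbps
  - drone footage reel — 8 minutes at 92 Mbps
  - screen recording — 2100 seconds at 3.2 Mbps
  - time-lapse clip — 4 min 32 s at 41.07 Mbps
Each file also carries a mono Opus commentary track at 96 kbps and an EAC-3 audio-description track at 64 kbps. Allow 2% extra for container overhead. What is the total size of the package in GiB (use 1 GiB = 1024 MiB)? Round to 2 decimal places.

17.49 GiB

Audio total: 96 + 64 = 160 kbps = 0.160 Mbps.
lecture capture: 3.470 Mbps × 6360 s × 1.02 = 22510.6 Mb
Twitch VOD: 7.260 Mbps × 8640 s × 1.02 = 63980.9 Mb
drone footage reel: 92.160 Mbps × 480 s × 1.02 = 45121.5 Mb
screen recording: 3.360 Mbps × 2100 s × 1.02 = 7197.1 Mb
time-lapse clip: 41.230 Mbps × 272 s × 1.02 = 11438.9 Mb
Total: 150249.0 Mb = 18781.1 MB.
= 17.49 GiB.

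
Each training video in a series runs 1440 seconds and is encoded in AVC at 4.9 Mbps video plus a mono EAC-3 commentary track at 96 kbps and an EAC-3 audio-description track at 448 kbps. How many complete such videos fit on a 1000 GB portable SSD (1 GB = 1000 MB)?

Audio total: 96 + 448 = 544 kbps = 0.544 Mbps.
Total bitrate: 5.444 Mbps.
Per item: 5.444 Mbps × 1440 s = 7,839 Mb = 979.9 MB.
Capacity: 1000 GB = 8,000,000 Mb; 1020.49 items → 1020 complete.

1020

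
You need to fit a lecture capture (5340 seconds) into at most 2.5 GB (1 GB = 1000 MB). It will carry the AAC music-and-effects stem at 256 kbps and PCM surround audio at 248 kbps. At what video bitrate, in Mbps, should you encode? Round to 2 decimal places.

Budget: 2.5 GB = 20000.0 Mb.
Total bitrate budget: 20000.0 Mb / 5340 s = 3.745 Mbps.
Audio total: 256 + 248 = 504 kbps = 0.504 Mbps.
Video: 3.745 − 0.504 = 3.241 Mbps.

3.24 Mbps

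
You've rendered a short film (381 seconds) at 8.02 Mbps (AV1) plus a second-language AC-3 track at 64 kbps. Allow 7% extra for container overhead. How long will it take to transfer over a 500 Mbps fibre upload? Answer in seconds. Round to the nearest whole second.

Audio: 64 kbps = 0.064 Mbps.
Total bitrate: 8.084 Mbps.
File: 8.084 Mbps × 381 s = 3080.0 Mb.
With 7% container overhead: ×1.07. → 3295.6 Mb.
At 500 Mbps: 3295.6 / 500 = 6.6 s ≈ 6.59 seconds.

7 seconds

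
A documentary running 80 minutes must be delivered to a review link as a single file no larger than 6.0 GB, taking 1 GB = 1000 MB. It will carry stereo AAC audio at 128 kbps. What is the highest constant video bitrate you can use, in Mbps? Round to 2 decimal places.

Budget: 6.0 GB = 48000.0 Mb.
80 min = 4800 s
Total bitrate budget: 48000.0 Mb / 4800 s = 10.000 Mbps.
Audio: 128 kbps = 0.128 Mbps.
Video: 10.000 − 0.128 = 9.872 Mbps.

9.87 Mbps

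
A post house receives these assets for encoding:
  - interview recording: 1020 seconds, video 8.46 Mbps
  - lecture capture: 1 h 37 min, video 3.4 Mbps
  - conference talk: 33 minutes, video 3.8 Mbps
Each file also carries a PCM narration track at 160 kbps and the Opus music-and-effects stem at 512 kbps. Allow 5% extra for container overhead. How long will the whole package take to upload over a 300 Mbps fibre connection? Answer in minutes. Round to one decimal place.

2.4 minutes

Audio total: 160 + 512 = 672 kbps = 0.672 Mbps.
interview recording: 9.132 Mbps × 1020 s × 1.05 = 9780.4 Mb
lecture capture: 4.072 Mbps × 5820 s × 1.05 = 24884.0 Mb
conference talk: 4.472 Mbps × 1980 s × 1.05 = 9297.3 Mb
Total: 43961.7 Mb = 5495.2 MB.
At 300 Mbps: 43961.7 / 300 = 147 s ≈ 2.44 minutes.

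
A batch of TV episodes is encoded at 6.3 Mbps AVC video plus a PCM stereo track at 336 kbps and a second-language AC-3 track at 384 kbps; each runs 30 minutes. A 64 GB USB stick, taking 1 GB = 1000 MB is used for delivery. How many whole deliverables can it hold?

40

30 min = 1800 s
Audio total: 336 + 384 = 720 kbps = 0.720 Mbps.
Total bitrate: 7.020 Mbps.
Per item: 7.020 Mbps × 1800 s = 12,636 Mb = 1,580 MB.
Capacity: 64 GB = 512,000 Mb; 40.52 items → 40 complete.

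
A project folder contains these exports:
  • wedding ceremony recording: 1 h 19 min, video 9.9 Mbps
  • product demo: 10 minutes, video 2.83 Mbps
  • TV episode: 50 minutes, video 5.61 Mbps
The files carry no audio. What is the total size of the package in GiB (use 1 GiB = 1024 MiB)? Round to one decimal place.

7.6 GiB

wedding ceremony recording: 9.900 Mbps × 4740 s = 46926.0 Mb
product demo: 2.830 Mbps × 600 s = 1698.0 Mb
TV episode: 5.610 Mbps × 3000 s = 16830.0 Mb
Total: 65454.0 Mb = 8181.8 MB.
= 7.620 GiB.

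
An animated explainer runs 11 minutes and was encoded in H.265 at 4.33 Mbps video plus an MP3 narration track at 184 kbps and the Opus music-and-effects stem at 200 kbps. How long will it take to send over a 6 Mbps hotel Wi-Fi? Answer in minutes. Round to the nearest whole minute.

11 min = 660 s
Audio total: 184 + 200 = 384 kbps = 0.384 Mbps.
Total bitrate: 4.714 Mbps.
File: 4.714 Mbps × 660 s = 3111.2 Mb.
At 6 Mbps: 3111.2 / 6 = 518.5 s ≈ 8.64 minutes.

9 minutes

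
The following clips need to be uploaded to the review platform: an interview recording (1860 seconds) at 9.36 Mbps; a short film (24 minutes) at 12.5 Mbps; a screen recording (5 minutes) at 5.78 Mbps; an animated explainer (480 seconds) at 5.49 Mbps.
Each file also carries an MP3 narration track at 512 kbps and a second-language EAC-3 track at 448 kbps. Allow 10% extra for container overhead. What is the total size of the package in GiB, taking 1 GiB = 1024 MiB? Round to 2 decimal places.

Audio total: 512 + 448 = 960 kbps = 0.960 Mbps.
interview recording: 10.320 Mbps × 1860 s × 1.10 = 21114.7 Mb
short film: 13.460 Mbps × 1440 s × 1.10 = 21320.6 Mb
screen recording: 6.740 Mbps × 300 s × 1.10 = 2224.2 Mb
animated explainer: 6.450 Mbps × 480 s × 1.10 = 3405.6 Mb
Total: 48065.2 Mb = 6008.1 MB.
= 5.596 GiB.

5.60 GiB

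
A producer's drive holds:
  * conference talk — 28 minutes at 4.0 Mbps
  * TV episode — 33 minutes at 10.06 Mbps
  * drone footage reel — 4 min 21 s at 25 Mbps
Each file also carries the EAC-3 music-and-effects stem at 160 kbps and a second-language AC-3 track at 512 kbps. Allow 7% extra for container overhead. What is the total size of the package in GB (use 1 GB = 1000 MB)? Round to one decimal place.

Audio total: 160 + 512 = 672 kbps = 0.672 Mbps.
conference talk: 4.672 Mbps × 1680 s × 1.07 = 8398.4 Mb
TV episode: 10.732 Mbps × 1980 s × 1.07 = 22736.8 Mb
drone footage reel: 25.672 Mbps × 261 s × 1.07 = 7169.4 Mb
Total: 38304.6 Mb = 4788.1 MB.
= 4.788 GB.

4.8 GB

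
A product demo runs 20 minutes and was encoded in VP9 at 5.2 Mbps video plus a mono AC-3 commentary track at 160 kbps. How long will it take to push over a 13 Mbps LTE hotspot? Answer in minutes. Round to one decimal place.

20 min = 1200 s
Audio: 160 kbps = 0.160 Mbps.
Total bitrate: 5.360 Mbps.
File: 5.360 Mbps × 1200 s = 6432.0 Mb.
At 13 Mbps: 6432.0 / 13 = 494.8 s ≈ 8.25 minutes.

8.2 minutes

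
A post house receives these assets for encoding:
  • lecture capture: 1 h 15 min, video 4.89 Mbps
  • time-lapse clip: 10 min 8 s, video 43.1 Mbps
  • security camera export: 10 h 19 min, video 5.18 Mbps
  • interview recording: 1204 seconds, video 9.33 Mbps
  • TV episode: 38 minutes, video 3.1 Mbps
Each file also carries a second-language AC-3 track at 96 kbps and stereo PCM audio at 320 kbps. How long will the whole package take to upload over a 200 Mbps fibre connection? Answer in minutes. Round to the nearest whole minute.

Audio total: 96 + 320 = 416 kbps = 0.416 Mbps.
lecture capture: 5.306 Mbps × 4500 s = 23877.0 Mb
time-lapse clip: 43.516 Mbps × 608 s = 26457.7 Mb
security camera export: 5.596 Mbps × 37140 s = 207835.4 Mb
interview recording: 9.746 Mbps × 1204 s = 11734.2 Mb
TV episode: 3.516 Mbps × 2280 s = 8016.5 Mb
Total: 277920.8 Mb = 34740.1 MB.
At 200 Mbps: 277920.8 / 200 = 1390 s ≈ 23.2 minutes.

23 minutes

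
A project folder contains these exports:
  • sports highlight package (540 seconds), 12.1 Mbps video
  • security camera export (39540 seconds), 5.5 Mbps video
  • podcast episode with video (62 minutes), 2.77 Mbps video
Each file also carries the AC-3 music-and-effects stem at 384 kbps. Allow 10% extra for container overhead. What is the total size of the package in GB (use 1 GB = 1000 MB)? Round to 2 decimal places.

Audio: 384 kbps = 0.384 Mbps.
sports highlight package: 12.484 Mbps × 540 s × 1.10 = 7415.5 Mb
security camera export: 5.884 Mbps × 39540 s × 1.10 = 255918.7 Mb
podcast episode with video: 3.154 Mbps × 3720 s × 1.10 = 12906.2 Mb
Total: 276240.4 Mb = 34530.0 MB.
= 34.53 GB.

34.53 GB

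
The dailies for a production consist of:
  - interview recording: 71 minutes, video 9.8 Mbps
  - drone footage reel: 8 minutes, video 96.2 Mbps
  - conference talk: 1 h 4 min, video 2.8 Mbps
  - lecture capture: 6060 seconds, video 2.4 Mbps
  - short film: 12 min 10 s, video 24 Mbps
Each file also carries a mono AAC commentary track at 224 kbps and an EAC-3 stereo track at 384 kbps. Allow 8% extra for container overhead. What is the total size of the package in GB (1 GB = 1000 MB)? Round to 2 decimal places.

18.91 GB

Audio total: 224 + 384 = 608 kbps = 0.608 Mbps.
interview recording: 10.408 Mbps × 4260 s × 1.08 = 47885.1 Mb
drone footage reel: 96.808 Mbps × 480 s × 1.08 = 50185.3 Mb
conference talk: 3.408 Mbps × 3840 s × 1.08 = 14133.7 Mb
lecture capture: 3.008 Mbps × 6060 s × 1.08 = 19686.8 Mb
short film: 24.608 Mbps × 730 s × 1.08 = 19400.9 Mb
Total: 151291.8 Mb = 18911.5 MB.
= 18.91 GB.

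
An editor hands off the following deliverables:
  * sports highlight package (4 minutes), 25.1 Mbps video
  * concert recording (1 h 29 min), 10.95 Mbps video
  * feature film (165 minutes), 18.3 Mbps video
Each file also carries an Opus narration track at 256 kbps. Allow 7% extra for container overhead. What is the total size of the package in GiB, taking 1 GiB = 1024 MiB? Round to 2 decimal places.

Audio: 256 kbps = 0.256 Mbps.
sports highlight package: 25.356 Mbps × 240 s × 1.07 = 6511.4 Mb
concert recording: 11.206 Mbps × 5340 s × 1.07 = 64028.8 Mb
feature film: 18.556 Mbps × 9900 s × 1.07 = 196563.7 Mb
Total: 267104.0 Mb = 33388.0 MB.
= 31.09 GiB.

31.09 GiB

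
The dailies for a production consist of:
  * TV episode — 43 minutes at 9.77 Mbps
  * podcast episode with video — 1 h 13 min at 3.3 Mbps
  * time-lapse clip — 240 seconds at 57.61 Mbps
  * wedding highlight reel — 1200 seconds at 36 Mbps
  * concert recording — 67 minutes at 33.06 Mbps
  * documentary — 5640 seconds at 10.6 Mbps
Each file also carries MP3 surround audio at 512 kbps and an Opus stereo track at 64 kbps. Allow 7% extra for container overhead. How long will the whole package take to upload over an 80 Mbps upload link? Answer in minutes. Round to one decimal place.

Audio total: 512 + 64 = 576 kbps = 0.576 Mbps.
TV episode: 10.346 Mbps × 2580 s × 1.07 = 28561.2 Mb
podcast episode with video: 3.876 Mbps × 4380 s × 1.07 = 18165.3 Mb
time-lapse clip: 58.186 Mbps × 240 s × 1.07 = 14942.2 Mb
wedding highlight reel: 36.576 Mbps × 1200 s × 1.07 = 46963.6 Mb
concert recording: 33.636 Mbps × 4020 s × 1.07 = 144681.9 Mb
documentary: 11.176 Mbps × 5640 s × 1.07 = 67444.9 Mb
Total: 320759.0 Mb = 40094.9 MB.
At 80 Mbps: 320759.0 / 80 = 4009 s ≈ 66.8 minutes.

66.8 minutes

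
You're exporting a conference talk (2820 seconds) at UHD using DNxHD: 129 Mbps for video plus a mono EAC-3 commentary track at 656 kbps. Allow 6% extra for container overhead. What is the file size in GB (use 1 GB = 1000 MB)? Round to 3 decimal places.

48.446 GB

Audio: 656 kbps = 0.656 Mbps.
Total bitrate: 129 + 0.656 = 129.656 Mbps.
Stream data: 129.656 Mbps × 2820 s = 365629.9 Mb.
With 6% container overhead: ×1.06.
387,568 Mb ÷ 8 = 48,446 MB → 48.45 GB.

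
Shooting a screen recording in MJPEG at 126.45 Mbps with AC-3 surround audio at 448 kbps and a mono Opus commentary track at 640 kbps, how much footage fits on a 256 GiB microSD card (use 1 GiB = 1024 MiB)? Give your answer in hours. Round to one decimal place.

4.8 hours

Audio total: 448 + 640 = 1088 kbps = 1.088 Mbps.
Total bitrate: 126.45 + 1.088 = 127.538 Mbps.
Capacity: 256 GiB = 2,199,023 Mb.
Recording time: 2,199,023 / 127.538 = 17,242 s ≈ 4.79 hours.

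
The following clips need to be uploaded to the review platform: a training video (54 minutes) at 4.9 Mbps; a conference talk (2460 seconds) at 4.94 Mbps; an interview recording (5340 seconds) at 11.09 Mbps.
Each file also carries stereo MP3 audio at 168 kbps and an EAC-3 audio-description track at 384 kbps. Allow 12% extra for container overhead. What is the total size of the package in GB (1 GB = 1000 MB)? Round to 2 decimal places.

13.07 GB

Audio total: 168 + 384 = 552 kbps = 0.552 Mbps.
training video: 5.452 Mbps × 3240 s × 1.12 = 19784.2 Mb
conference talk: 5.492 Mbps × 2460 s × 1.12 = 15131.6 Mb
interview recording: 11.642 Mbps × 5340 s × 1.12 = 69628.5 Mb
Total: 104544.2 Mb = 13068.0 MB.
= 13.07 GB.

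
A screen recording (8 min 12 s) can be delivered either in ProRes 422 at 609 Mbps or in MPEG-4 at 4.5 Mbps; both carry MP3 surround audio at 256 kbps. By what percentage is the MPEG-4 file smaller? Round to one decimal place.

8 min 12 s = 492 s
Audio: 256 kbps = 0.256 Mbps.
ProRes 422: 609.256 Mbps × 492 s = 299754.0 Mb = 37.469 GB.
MPEG-4: 4.756 Mbps × 492 s = 2340.0 Mb = 0.292 GB.
Reduction: (1 − 0.292/37.469) × 100 = 99.22%.

99.2%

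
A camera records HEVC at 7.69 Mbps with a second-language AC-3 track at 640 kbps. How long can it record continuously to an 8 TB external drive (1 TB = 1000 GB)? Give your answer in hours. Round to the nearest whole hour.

2134 hours

Audio: 640 kbps = 0.640 Mbps.
Total bitrate: 7.69 + 0.640 = 8.330 Mbps.
Capacity: 8 TB = 64,000,000 Mb.
Recording time: 64,000,000 / 8.330 = 7,683,073 s ≈ 2,134 hours.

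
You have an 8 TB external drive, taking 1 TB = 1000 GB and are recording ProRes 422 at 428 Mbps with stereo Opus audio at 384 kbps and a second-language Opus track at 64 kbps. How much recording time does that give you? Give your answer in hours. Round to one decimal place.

Audio total: 384 + 64 = 448 kbps = 0.448 Mbps.
Total bitrate: 428 + 0.448 = 428.448 Mbps.
Capacity: 8 TB = 64,000,000 Mb.
Recording time: 64,000,000 / 428.448 = 149,376 s ≈ 41.5 hours.

41.5 hours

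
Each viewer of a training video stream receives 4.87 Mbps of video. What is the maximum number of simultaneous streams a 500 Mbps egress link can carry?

102

500 Mbps = 500.0 Mbps; 500.0 / 4.870 = 102.67 → 102 viewers.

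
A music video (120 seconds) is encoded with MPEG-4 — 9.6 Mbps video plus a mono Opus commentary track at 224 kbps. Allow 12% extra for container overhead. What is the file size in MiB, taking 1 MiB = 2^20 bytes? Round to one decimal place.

Audio: 224 kbps = 0.224 Mbps.
Total bitrate: 9.6 + 0.224 = 9.824 Mbps.
Stream data: 9.824 Mbps × 120 s = 1178.9 Mb.
With 12% container overhead: ×1.12.
1,320 Mb = 165,043,200 bytes ÷ 1,048,576 = 157.4 MiB.

157.4 MiB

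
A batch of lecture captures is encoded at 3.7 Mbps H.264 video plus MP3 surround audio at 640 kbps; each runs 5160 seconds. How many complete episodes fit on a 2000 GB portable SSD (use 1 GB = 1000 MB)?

714

Audio: 640 kbps = 0.640 Mbps.
Total bitrate: 4.340 Mbps.
Per item: 4.340 Mbps × 5160 s = 22,394 Mb = 2,799 MB.
Capacity: 2000 GB = 16,000,000 Mb; 714.46 items → 714 complete.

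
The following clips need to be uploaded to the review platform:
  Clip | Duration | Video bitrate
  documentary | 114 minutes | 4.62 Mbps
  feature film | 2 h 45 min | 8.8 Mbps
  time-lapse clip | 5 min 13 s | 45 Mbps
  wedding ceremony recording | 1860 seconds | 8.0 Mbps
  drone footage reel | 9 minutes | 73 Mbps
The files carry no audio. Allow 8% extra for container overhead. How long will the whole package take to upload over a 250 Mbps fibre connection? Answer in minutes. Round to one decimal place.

13.5 minutes

documentary: 4.620 Mbps × 6840 s × 1.08 = 34128.9 Mb
feature film: 8.800 Mbps × 9900 s × 1.08 = 94089.6 Mb
time-lapse clip: 45.000 Mbps × 313 s × 1.08 = 15211.8 Mb
wedding ceremony recording: 8.000 Mbps × 1860 s × 1.08 = 16070.4 Mb
drone footage reel: 73.000 Mbps × 540 s × 1.08 = 42573.6 Mb
Total: 202074.3 Mb = 25259.3 MB.
At 250 Mbps: 202074.3 / 250 = 808 s ≈ 13.5 minutes.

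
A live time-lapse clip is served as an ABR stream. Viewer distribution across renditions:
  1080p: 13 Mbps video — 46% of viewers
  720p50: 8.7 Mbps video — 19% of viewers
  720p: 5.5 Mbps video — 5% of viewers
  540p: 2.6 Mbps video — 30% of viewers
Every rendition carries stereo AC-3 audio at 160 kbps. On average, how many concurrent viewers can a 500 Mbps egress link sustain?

56

Audio: 160 kbps = 0.160 Mbps.
Average per-viewer bitrate: 0.46×13.160 + 0.19×8.860 + 0.05×5.660 + 0.30×2.760 = 8.848 Mbps.
500 Mbps = 500.0 Mbps; 500.0 / 8.848 = 56.51 → 56.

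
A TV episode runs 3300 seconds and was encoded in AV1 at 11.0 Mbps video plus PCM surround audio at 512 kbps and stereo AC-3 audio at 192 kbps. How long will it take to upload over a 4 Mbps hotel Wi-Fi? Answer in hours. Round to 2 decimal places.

2.68 hours

Audio total: 512 + 192 = 704 kbps = 0.704 Mbps.
Total bitrate: 11.704 Mbps.
File: 11.704 Mbps × 3300 s = 38623.2 Mb.
At 4 Mbps: 38623.2 / 4 = 9655.8 s ≈ 2.68 hours.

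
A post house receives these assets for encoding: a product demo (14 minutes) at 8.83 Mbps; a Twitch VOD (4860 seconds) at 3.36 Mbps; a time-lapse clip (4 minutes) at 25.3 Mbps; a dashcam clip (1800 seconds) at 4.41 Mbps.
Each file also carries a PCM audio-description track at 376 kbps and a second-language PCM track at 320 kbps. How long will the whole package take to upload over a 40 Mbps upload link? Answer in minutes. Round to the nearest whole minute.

18 minutes

Audio total: 376 + 320 = 696 kbps = 0.696 Mbps.
product demo: 9.526 Mbps × 840 s = 8001.8 Mb
Twitch VOD: 4.056 Mbps × 4860 s = 19712.2 Mb
time-lapse clip: 25.996 Mbps × 240 s = 6239.0 Mb
dashcam clip: 5.106 Mbps × 1800 s = 9190.8 Mb
Total: 43143.8 Mb = 5393.0 MB.
At 40 Mbps: 43143.8 / 40 = 1079 s ≈ 18 minutes.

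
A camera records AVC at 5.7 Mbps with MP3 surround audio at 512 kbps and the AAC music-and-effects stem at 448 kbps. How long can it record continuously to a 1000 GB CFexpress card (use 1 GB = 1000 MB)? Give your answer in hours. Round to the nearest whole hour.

334 hours

Audio total: 512 + 448 = 960 kbps = 0.960 Mbps.
Total bitrate: 5.7 + 0.960 = 6.660 Mbps.
Capacity: 1000 GB = 8,000,000 Mb.
Recording time: 8,000,000 / 6.660 = 1,201,201 s ≈ 334 hours.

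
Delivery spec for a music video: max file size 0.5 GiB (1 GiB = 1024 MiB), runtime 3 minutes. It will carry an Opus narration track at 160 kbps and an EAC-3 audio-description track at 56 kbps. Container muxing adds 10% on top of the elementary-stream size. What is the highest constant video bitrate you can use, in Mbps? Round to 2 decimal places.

Budget: 0.5 GiB = 4295.0 Mb.
Stream payload after overhead: 4295.0 / 1.10 = 3904.5 Mb.
3 min = 180 s
Total bitrate budget: 3904.5 Mb / 180 s = 21.692 Mbps.
Audio total: 160 + 56 = 216 kbps = 0.216 Mbps.
Video: 21.692 − 0.216 = 21.476 Mbps.

21.48 Mbps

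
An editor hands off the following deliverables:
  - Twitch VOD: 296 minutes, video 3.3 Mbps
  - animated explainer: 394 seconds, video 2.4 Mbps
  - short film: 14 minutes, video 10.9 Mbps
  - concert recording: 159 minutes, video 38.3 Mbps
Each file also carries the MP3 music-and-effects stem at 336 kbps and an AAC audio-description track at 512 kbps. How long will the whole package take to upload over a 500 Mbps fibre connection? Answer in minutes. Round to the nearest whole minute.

Audio total: 336 + 512 = 848 kbps = 0.848 Mbps.
Twitch VOD: 4.148 Mbps × 17760 s = 73668.5 Mb
animated explainer: 3.248 Mbps × 394 s = 1279.7 Mb
short film: 11.748 Mbps × 840 s = 9868.3 Mb
concert recording: 39.148 Mbps × 9540 s = 373471.9 Mb
Total: 458288.4 Mb = 57286.1 MB.
At 500 Mbps: 458288.4 / 500 = 917 s ≈ 15.3 minutes.

15 minutes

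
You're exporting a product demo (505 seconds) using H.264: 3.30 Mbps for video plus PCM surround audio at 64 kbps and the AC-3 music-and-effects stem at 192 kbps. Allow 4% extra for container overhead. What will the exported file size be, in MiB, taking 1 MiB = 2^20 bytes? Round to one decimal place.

222.6 MiB

Audio total: 64 + 192 = 256 kbps = 0.256 Mbps.
Total bitrate: 3.30 + 0.256 = 3.556 Mbps.
Stream data: 3.556 Mbps × 505 s = 1795.8 Mb.
With 4% container overhead: ×1.04.
1,868 Mb = 233,451,400 bytes ÷ 1,048,576 = 222.6 MiB.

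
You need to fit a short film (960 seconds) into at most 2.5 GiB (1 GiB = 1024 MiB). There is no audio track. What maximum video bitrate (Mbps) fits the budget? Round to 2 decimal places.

22.37 Mbps

Budget: 2.5 GiB = 21474.8 Mb.
Total bitrate budget: 21474.8 Mb / 960 s = 22.370 Mbps.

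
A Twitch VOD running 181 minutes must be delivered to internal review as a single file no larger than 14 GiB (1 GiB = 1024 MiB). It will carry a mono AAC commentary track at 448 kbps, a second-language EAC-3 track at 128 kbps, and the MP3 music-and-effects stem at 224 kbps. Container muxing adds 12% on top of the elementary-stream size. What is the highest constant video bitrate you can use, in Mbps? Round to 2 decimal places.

Budget: 14 GiB = 120259.1 Mb.
Stream payload after overhead: 120259.1 / 1.12 = 107374.2 Mb.
181 min = 10860 s
Total bitrate budget: 107374.2 Mb / 10860 s = 9.887 Mbps.
Audio total: 448 + 128 + 224 = 800 kbps = 0.800 Mbps.
Video: 9.887 − 0.800 = 9.087 Mbps.

9.09 Mbps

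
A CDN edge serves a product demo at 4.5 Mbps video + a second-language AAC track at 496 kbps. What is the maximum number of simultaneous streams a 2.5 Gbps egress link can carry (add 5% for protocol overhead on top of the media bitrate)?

Audio: 496 kbps = 0.496 Mbps.
Per-viewer media rate: 4.996 Mbps.
On the wire with 5% overhead: 5.246 Mbps.
2.5 Gbps = 2,500 Mbps; 2,500 / 5.246 = 476.57 → 476 viewers.

476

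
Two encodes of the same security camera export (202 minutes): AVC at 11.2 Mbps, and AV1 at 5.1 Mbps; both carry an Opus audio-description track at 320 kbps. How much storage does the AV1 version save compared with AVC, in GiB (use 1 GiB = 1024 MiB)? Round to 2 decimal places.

202 min = 12120 s
Audio: 320 kbps = 0.320 Mbps.
AVC: 11.520 Mbps × 12120 s = 139622.4 Mb = 16.254 GiB.
AV1: 5.420 Mbps × 12120 s = 65690.4 Mb = 7.647 GiB.
Saving: 16.254 − 7.647 = 8.607 GiB.

8.61 GiB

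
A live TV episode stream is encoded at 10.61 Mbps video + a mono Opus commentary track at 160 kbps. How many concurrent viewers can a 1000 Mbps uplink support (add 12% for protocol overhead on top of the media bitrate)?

82

Audio: 160 kbps = 0.160 Mbps.
Per-viewer media rate: 10.770 Mbps.
On the wire with 12% overhead: 12.062 Mbps.
1000 Mbps = 1,000 Mbps; 1,000 / 12.062 = 82.90 → 82 viewers.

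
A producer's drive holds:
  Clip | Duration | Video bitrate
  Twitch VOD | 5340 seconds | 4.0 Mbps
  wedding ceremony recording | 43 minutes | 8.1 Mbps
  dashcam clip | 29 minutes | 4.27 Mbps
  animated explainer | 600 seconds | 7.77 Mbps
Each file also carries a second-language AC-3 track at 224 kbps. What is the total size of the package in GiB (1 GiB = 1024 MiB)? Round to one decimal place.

Audio: 224 kbps = 0.224 Mbps.
Twitch VOD: 4.224 Mbps × 5340 s = 22556.2 Mb
wedding ceremony recording: 8.324 Mbps × 2580 s = 21475.9 Mb
dashcam clip: 4.494 Mbps × 1740 s = 7819.6 Mb
animated explainer: 7.994 Mbps × 600 s = 4796.4 Mb
Total: 56648.0 Mb = 7081.0 MB.
= 6.595 GiB.

6.6 GiB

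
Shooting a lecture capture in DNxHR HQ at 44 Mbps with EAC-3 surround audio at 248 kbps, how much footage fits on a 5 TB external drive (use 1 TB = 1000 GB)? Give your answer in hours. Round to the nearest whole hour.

251 hours

Audio: 248 kbps = 0.248 Mbps.
Total bitrate: 44 + 0.248 = 44.248 Mbps.
Capacity: 5 TB = 40,000,000 Mb.
Recording time: 40,000,000 / 44.248 = 903,996 s ≈ 251 hours.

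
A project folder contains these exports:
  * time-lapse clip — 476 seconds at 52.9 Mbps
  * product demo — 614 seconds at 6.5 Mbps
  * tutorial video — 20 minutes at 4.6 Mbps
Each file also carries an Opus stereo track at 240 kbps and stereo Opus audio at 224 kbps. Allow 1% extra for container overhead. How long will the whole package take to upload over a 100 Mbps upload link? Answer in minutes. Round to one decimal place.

Audio total: 240 + 224 = 464 kbps = 0.464 Mbps.
time-lapse clip: 53.364 Mbps × 476 s × 1.01 = 25655.3 Mb
product demo: 6.964 Mbps × 614 s × 1.01 = 4318.7 Mb
tutorial video: 5.064 Mbps × 1200 s × 1.01 = 6137.6 Mb
Total: 36111.5 Mb = 4513.9 MB.
At 100 Mbps: 36111.5 / 100 = 361 s ≈ 6.02 minutes.

6.0 minutes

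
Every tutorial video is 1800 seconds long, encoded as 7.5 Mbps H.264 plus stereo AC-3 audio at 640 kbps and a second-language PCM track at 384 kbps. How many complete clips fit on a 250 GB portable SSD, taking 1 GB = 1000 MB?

Audio total: 640 + 384 = 1024 kbps = 1.024 Mbps.
Total bitrate: 8.524 Mbps.
Per item: 8.524 Mbps × 1800 s = 15,343 Mb = 1,918 MB.
Capacity: 250 GB = 2,000,000 Mb; 130.35 items → 130 complete.

130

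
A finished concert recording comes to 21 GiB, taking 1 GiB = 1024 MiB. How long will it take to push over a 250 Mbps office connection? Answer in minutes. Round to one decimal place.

12.0 minutes

File: 21 GiB = 180388.6 Mb.
At 250 Mbps: 180388.6 / 250 = 721.6 s ≈ 12 minutes.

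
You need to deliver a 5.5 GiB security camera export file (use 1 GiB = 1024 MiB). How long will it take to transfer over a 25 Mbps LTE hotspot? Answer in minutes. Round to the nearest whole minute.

31 minutes

File: 5.5 GiB = 47244.6 Mb.
At 25 Mbps: 47244.6 / 25 = 1889.8 s ≈ 31.5 minutes.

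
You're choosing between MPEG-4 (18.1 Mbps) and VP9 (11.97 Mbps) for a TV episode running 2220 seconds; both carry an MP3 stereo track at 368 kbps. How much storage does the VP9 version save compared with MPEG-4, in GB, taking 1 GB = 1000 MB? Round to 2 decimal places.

1.70 GB

Audio: 368 kbps = 0.368 Mbps.
MPEG-4: 18.468 Mbps × 2220 s = 40999.0 Mb = 5.125 GB.
VP9: 12.338 Mbps × 2220 s = 27390.4 Mb = 3.424 GB.
Saving: 5.125 − 3.424 = 1.701 GB.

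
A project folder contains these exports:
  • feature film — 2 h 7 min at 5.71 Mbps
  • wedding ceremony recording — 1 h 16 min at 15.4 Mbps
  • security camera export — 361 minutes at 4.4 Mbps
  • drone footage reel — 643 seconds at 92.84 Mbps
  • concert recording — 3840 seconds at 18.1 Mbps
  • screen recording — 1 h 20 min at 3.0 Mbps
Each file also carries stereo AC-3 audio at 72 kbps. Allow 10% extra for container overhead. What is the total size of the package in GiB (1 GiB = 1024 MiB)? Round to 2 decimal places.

45.56 GiB

Audio: 72 kbps = 0.072 Mbps.
feature film: 5.782 Mbps × 7620 s × 1.10 = 48464.7 Mb
wedding ceremony recording: 15.472 Mbps × 4560 s × 1.10 = 77607.6 Mb
security camera export: 4.472 Mbps × 21660 s × 1.10 = 106549.9 Mb
drone footage reel: 92.912 Mbps × 643 s × 1.10 = 65716.7 Mb
concert recording: 18.172 Mbps × 3840 s × 1.10 = 76758.5 Mb
screen recording: 3.072 Mbps × 4800 s × 1.10 = 16220.2 Mb
Total: 391317.5 Mb = 48914.7 MB.
= 45.56 GiB.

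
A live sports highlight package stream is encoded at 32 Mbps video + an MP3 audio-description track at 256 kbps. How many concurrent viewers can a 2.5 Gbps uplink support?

Audio: 256 kbps = 0.256 Mbps.
Per-viewer media rate: 32.256 Mbps.
2.5 Gbps = 2,500 Mbps; 2,500 / 32.256 = 77.50 → 77 viewers.

77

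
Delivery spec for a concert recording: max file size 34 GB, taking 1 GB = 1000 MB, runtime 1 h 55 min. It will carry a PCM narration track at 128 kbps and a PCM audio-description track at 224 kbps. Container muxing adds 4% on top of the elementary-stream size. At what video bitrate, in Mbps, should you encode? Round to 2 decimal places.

37.55 Mbps

Budget: 34 GB = 272000.0 Mb.
Stream payload after overhead: 272000.0 / 1.04 = 261538.5 Mb.
1 h 55 min = 115 min = 6900 s
Total bitrate budget: 261538.5 Mb / 6900 s = 37.904 Mbps.
Audio total: 128 + 224 = 352 kbps = 0.352 Mbps.
Video: 37.904 − 0.352 = 37.552 Mbps.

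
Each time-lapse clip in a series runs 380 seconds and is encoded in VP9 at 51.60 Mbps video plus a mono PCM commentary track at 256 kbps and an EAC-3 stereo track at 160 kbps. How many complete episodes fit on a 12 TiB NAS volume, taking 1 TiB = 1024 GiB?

Audio total: 256 + 160 = 416 kbps = 0.416 Mbps.
Total bitrate: 52.016 Mbps.
Per item: 52.016 Mbps × 380 s = 19,766 Mb = 2,471 MB.
Capacity: 12 TiB = 105,553,116 Mb; 5340.11 items → 5340 complete.

5340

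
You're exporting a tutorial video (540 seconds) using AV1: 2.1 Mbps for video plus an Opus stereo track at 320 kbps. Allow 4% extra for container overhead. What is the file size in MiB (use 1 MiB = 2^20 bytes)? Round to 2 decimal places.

162.01 MiB

Audio: 320 kbps = 0.320 Mbps.
Total bitrate: 2.1 + 0.320 = 2.420 Mbps.
Stream data: 2.420 Mbps × 540 s = 1306.8 Mb.
With 4% container overhead: ×1.04.
1,359 Mb = 169,884,000 bytes ÷ 1,048,576 = 162.0 MiB.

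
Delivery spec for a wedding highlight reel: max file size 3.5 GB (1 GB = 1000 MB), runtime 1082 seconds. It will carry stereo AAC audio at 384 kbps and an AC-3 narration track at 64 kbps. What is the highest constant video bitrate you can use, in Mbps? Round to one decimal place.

Budget: 3.5 GB = 28000.0 Mb.
Total bitrate budget: 28000.0 Mb / 1082 s = 25.878 Mbps.
Audio total: 384 + 64 = 448 kbps = 0.448 Mbps.
Video: 25.878 − 0.448 = 25.430 Mbps.

25.4 Mbps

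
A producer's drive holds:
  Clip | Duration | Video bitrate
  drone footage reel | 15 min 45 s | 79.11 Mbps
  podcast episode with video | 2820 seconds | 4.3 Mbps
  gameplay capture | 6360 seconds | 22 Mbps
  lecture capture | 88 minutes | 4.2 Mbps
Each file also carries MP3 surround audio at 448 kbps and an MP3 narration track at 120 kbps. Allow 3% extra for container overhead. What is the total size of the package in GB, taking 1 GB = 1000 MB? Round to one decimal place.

33.2 GB

Audio total: 448 + 120 = 568 kbps = 0.568 Mbps.
drone footage reel: 79.678 Mbps × 945 s × 1.03 = 77554.6 Mb
podcast episode with video: 4.868 Mbps × 2820 s × 1.03 = 14139.6 Mb
gameplay capture: 22.568 Mbps × 6360 s × 1.03 = 147838.5 Mb
lecture capture: 4.768 Mbps × 5280 s × 1.03 = 25930.3 Mb
Total: 265462.9 Mb = 33182.9 MB.
= 33.18 GB.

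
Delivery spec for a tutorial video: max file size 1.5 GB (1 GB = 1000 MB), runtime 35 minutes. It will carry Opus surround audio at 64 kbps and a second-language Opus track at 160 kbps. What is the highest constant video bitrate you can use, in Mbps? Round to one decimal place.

Budget: 1.5 GB = 12000.0 Mb.
35 min = 2100 s
Total bitrate budget: 12000.0 Mb / 2100 s = 5.714 Mbps.
Audio total: 64 + 160 = 224 kbps = 0.224 Mbps.
Video: 5.714 − 0.224 = 5.490 Mbps.

5.5 Mbps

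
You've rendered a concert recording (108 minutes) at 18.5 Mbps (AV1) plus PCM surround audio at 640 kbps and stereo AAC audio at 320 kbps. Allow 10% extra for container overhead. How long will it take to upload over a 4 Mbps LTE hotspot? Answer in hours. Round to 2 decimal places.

108 min = 6480 s
Audio total: 640 + 320 = 960 kbps = 0.960 Mbps.
Total bitrate: 19.460 Mbps.
File: 19.460 Mbps × 6480 s = 126100.8 Mb.
With 10% container overhead: ×1.10. → 138710.9 Mb.
At 4 Mbps: 138710.9 / 4 = 34677.7 s ≈ 9.63 hours.

9.63 hours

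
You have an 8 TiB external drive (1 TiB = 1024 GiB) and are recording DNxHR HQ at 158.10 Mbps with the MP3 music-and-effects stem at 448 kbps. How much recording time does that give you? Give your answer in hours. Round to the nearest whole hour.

Audio: 448 kbps = 0.448 Mbps.
Total bitrate: 158.10 + 0.448 = 158.548 Mbps.
Capacity: 8 TiB = 70,368,744 Mb.
Recording time: 70,368,744 / 158.548 = 443,832 s ≈ 123 hours.

123 hours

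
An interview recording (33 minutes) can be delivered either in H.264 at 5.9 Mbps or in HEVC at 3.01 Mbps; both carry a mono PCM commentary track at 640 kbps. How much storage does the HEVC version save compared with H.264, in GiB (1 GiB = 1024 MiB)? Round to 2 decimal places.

33 min = 1980 s
Audio: 640 kbps = 0.640 Mbps.
H.264: 6.540 Mbps × 1980 s = 12949.2 Mb = 1.507 GiB.
HEVC: 3.650 Mbps × 1980 s = 7227.0 Mb = 0.841 GiB.
Saving: 1.507 − 0.841 = 0.666 GiB.

0.67 GiB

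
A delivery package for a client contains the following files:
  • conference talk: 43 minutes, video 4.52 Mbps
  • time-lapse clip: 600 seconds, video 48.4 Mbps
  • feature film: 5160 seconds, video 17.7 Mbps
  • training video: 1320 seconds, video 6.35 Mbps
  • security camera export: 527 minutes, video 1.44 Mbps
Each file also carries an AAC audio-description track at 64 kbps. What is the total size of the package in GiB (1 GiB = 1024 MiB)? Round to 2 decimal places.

Audio: 64 kbps = 0.064 Mbps.
conference talk: 4.584 Mbps × 2580 s = 11826.7 Mb
time-lapse clip: 48.464 Mbps × 600 s = 29078.4 Mb
feature film: 17.764 Mbps × 5160 s = 91662.2 Mb
training video: 6.414 Mbps × 1320 s = 8466.5 Mb
security camera export: 1.504 Mbps × 31620 s = 47556.5 Mb
Total: 188590.3 Mb = 23573.8 MB.
= 21.95 GiB.

21.95 GiB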